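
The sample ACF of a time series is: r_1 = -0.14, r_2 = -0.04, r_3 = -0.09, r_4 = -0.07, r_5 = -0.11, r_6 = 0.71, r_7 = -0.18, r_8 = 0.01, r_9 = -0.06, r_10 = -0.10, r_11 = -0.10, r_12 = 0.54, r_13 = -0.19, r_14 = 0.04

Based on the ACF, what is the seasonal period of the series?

6

The largest autocorrelation is r_6 = 0.71, with a weaker echo at lag 12 (0.54); the remaining lags stay at or below 0.04.
The dominant spike at lag 6 indicates a seasonal period of 6.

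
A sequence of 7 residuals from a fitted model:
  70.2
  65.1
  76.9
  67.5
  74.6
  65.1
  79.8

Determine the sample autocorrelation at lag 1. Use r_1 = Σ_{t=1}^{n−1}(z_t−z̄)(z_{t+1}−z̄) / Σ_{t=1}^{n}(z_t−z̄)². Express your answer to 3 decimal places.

Mean z̄ = (70.2 + 65.1 + 76.9 + 67.5 + 74.6 + 65.1 + 79.8)/7 = 71.3143
Deviations from mean: -1.1143, -6.2143, 5.5857, -3.8143, 3.2857, -6.2143, 8.4857
Σ(z_t−z̄)(z_{t+1}−z̄) = (6.9245) + (-34.7112) + (-21.3055) + (-12.5327) + (-20.4184) + (-52.7327) = -134.7759
Denominator Σ(z_t−z̄)² = 207.0286
r_1 = -134.7759 / 207.0286 = -0.651

-0.651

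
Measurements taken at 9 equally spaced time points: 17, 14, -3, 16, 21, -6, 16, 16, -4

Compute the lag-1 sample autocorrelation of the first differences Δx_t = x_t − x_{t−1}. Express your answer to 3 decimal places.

First differences Δx: -3, -17, 19, 5, -27, 22, 0, -20
Mean of differences = -2.6250
Numerator Σ(Δx_t−Δx̄)(Δx_{t+1}−Δx̄) = -907.6406
Denominator Σ(Δx_t−Δx̄)² = 2241.8750
r_1(Δx) = -907.6406 / 2241.8750 = -0.405

-0.405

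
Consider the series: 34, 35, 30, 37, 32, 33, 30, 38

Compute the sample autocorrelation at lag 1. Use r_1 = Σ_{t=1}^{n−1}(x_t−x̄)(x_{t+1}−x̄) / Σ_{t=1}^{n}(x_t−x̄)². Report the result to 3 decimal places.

-0.562

Mean x̄ = (34 + 35 + 30 + 37 + 32 + 33 + 30 + 38)/8 = 33.6250
Deviations from mean: 0.3750, 1.3750, -3.6250, 3.3750, -1.6250, -0.6250, -3.6250, 4.3750
Numerator Σ_{t=1}^{7}(x_t−x̄)(x_{t+1}−x̄) = -34.7656
Denominator Σ(x_t−x̄)² = 61.8750
r_1 = -34.7656 / 61.8750 = -0.562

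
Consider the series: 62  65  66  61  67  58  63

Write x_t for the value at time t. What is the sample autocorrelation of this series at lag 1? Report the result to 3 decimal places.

-0.515

Mean x̄ = (62 + 65 + 66 + 61 + 67 + 58 + 63)/7 = 63.1429
Deviations from mean: -1.1429, 1.8571, 2.8571, -2.1429, 3.8571, -5.1429, -0.1429
Σ(x_t−x̄)(x_{t+1}−x̄) = (-2.1224) + (5.3061) + (-6.1224) + (-8.2653) + (-19.8367) + (0.7347) = -30.3061
Denominator Σ(x_t−x̄)² = 58.8571
r_1 = -30.3061 / 58.8571 = -0.515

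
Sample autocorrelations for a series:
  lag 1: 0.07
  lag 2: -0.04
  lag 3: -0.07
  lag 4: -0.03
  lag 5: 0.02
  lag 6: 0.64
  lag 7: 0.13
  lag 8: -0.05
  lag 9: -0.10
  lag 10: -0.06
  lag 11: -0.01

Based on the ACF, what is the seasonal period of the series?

6

The largest autocorrelation is r_6 = 0.64; the remaining lags stay at or below 0.13.
The dominant spike at lag 6 indicates a seasonal period of 6.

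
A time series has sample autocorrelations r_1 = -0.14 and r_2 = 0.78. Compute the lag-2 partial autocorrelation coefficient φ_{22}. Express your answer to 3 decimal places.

φ_{22} = (r_2 − r_1²) / (1 − r_1²)
r_1² = (-0.14)² = 0.0196
Numerator = 0.78 − 0.0196 = 0.7604; denominator = 1 − 0.0196 = 0.9804
φ_{22} = 0.7604 / 0.9804 = 0.776

0.776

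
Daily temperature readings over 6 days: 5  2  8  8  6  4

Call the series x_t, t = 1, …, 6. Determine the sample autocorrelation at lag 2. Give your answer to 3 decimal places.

-0.455

Mean x̄ = (5 + 2 + 8 + 8 + 6 + 4)/6 = 5.5000
Deviations from mean: -0.5000, -3.5000, 2.5000, 2.5000, 0.5000, -1.5000
Numerator Σ_{t=1}^{4}(x_t−x̄)(x_{t+2}−x̄) = -12.5000
Denominator Σ(x_t−x̄)² = 27.5000
r_2 = -12.5000 / 27.5000 = -0.455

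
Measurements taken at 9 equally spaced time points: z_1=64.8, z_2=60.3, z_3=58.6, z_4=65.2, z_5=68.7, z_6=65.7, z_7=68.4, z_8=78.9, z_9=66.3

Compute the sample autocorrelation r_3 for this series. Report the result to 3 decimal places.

Mean z̄ = (64.8 + 60.3 + 58.6 + 65.2 + 68.7 + 65.7 + 68.4 + 78.9 + 66.3)/9 = 66.3222
Numerator Σ_{t=1}^{6}(z_t−z̄)(z_{t+3}−z̄) = 19.7830
Denominator Σ(z_t−z̄)² = 268.0356
r_3 = 19.7830 / 268.0356 = 0.074

0.074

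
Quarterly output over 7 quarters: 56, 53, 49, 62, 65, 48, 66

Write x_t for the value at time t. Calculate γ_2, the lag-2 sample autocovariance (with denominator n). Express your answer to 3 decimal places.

-7.000

Mean x̄ = (56 + 53 + 49 + 62 + 65 + 48 + 66)/7 = 57.0000
Deviations: -1.0000, -4.0000, -8.0000, 5.0000, 8.0000, -9.0000, 9.0000
Σ_{t=1}^{5}(x_t−x̄)(x_{t+2}−x̄) = -49.0000
γ_2 = -49.0000 / 7 = -7.000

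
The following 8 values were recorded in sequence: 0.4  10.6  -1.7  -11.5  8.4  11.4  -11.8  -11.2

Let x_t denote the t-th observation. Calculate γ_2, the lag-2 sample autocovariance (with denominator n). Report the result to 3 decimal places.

Mean x̄ = (0.4 + 10.6 − 1.7 − 11.5 + 8.4 + 11.4 − 11.8 − 11.2)/8 = -0.6750
Σ_{t=1}^{6}(x_t−x̄)(x_{t+2}−x̄) = -491.2163
γ_2 = -491.2163 / 8 = -61.402

-61.402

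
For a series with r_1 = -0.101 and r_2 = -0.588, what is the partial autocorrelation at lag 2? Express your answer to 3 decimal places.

-0.604

φ_{22} = (r_2 − r_1²) / (1 − r_1²)
r_1² = (-0.101)² = 0.010201
Numerator = -0.588 − 0.0102 = -0.5982; denominator = 1 − 0.0102 = 0.9898
φ_{22} = -0.5982 / 0.9898 = -0.604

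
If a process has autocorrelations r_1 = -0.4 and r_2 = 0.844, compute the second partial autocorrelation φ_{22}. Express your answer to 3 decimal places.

φ_{22} = (r_2 − r_1²) / (1 − r_1²)
r_1² = (-0.4)² = 0.16
Numerator = 0.844 − 0.1600 = 0.6840; denominator = 1 − 0.1600 = 0.8400
φ_{22} = 0.6840 / 0.8400 = 0.814

0.814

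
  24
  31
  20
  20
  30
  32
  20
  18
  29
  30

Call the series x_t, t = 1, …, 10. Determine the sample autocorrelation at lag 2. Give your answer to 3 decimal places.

-0.766

Mean x̄ = (24 + 31 + 20 + 20 + 30 + 32 + 20 + 18 + 29 + 30)/10 = 25.4000
Numerator Σ_{t=1}^{8}(x_t−x̄)(x_{t+2}−x̄) = -210.3200
Denominator Σ(x_t−x̄)² = 274.4000
r_2 = -210.3200 / 274.4000 = -0.766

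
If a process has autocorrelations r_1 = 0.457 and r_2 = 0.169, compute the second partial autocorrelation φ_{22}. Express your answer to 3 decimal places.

-0.050

φ_{22} = (r_2 − r_1²) / (1 − r_1²)
r_1² = (0.457)² = 0.208849
Numerator = 0.169 − 0.2088 = -0.0398; denominator = 1 − 0.2088 = 0.7912
φ_{22} = -0.0398 / 0.7912 = -0.050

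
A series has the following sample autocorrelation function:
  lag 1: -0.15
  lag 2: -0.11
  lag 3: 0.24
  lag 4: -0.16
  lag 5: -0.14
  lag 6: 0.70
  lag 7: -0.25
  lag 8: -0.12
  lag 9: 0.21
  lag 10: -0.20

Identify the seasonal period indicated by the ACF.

The largest autocorrelation is r_6 = 0.70; the remaining lags stay at or below 0.24.
The dominant spike at lag 6 indicates a seasonal period of 6.

6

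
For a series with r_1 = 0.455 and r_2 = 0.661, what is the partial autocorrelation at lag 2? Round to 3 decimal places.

0.572

φ_{22} = (r_2 − r_1²) / (1 − r_1²)
r_1² = (0.455)² = 0.207025
Numerator = 0.661 − 0.2070 = 0.4540; denominator = 1 − 0.2070 = 0.7930
φ_{22} = 0.4540 / 0.7930 = 0.572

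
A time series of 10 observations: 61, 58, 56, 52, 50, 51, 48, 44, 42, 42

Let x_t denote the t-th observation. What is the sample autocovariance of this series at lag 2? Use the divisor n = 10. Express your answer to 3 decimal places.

Mean x̄ = (61 + 58 + 56 + 52 + 50 + 51 + 48 + 44 + 42 + 42)/10 = 50.4000
Σ_{t=1}^{8}(x_t−x̄)(x_{t+2}−x̄) = 141.2800
γ_2 = 141.2800 / 10 = 14.128

14.128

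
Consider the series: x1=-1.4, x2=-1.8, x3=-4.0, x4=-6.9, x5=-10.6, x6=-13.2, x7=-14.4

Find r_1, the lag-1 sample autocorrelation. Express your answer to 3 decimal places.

0.651

Mean x̄ = (-1.4 − 1.8 − 4.0 − 6.9 − 10.6 − 13.2 − 14.4)/7 = -7.4714
Deviations from mean: 6.0714, 5.6714, 3.4714, 0.5714, -3.1286, -5.7286, -6.9286
Numerator Σ_{t=1}^{6}(x_t−x̄)(x_{t+1}−x̄) = 111.9306
Denominator Σ(x_t−x̄)² = 172.0143
r_1 = 111.9306 / 172.0143 = 0.651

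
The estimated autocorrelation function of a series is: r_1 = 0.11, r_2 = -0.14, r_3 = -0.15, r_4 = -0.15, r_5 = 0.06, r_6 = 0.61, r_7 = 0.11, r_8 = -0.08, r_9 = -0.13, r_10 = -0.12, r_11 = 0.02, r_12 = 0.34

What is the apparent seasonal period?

6

The largest autocorrelation is r_6 = 0.61, with a weaker echo at lag 12 (0.34); the remaining lags stay at or below 0.11.
The dominant spike at lag 6 indicates a seasonal period of 6.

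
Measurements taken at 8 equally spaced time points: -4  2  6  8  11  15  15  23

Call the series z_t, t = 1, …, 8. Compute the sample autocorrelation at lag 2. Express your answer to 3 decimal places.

Mean z̄ = (-4 + 2 + 6 + 8 + 11 + 15 + 15 + 23)/8 = 9.5000
Deviations from mean: -13.5000, -7.5000, -3.5000, -1.5000, 1.5000, 5.5000, 5.5000, 13.5000
Numerator Σ_{t=1}^{6}(z_t−z̄)(z_{t+2}−z̄) = 127.5000
Denominator Σ(z_t−z̄)² = 498.0000
r_2 = 127.5000 / 498.0000 = 0.256

0.256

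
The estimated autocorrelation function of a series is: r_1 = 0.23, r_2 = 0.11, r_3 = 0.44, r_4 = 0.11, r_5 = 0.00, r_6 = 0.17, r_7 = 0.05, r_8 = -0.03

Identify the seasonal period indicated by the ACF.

3

The largest autocorrelation is r_3 = 0.44; the remaining lags stay at or below 0.23. The elevated value at lag 1 (0.23), dropping to 0.11 at lag 2, reflects decaying short-term dependence rather than seasonality.
The dominant spike at lag 3 indicates a seasonal period of 3.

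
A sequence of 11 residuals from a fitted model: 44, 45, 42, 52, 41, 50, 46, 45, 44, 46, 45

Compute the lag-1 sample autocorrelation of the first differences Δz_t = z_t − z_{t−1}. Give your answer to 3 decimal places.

-0.827

First differences Δz: 1, -3, 10, -11, 9, -4, -1, -1, 2, -1
Mean of differences = 0.1000
Numerator Σ(Δz_t−Δz̄)(Δz_{t+1}−Δz̄) = -277.1100
Denominator Σ(Δz_t−Δz̄)² = 334.9000
r_1(Δz) = -277.1100 / 334.9000 = -0.827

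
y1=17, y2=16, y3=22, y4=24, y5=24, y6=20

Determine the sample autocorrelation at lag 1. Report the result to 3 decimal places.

Mean ȳ = (17 + 16 + 22 + 24 + 24 + 20)/6 = 20.5000
Σ(y_t−ȳ)(y_{t+1}−ȳ) = (15.7500) + (-6.7500) + (5.2500) + (12.2500) + (-1.7500) = 24.7500
Denominator Σ(y_t−ȳ)² = 59.5000
r_1 = 24.7500 / 59.5000 = 0.416

0.416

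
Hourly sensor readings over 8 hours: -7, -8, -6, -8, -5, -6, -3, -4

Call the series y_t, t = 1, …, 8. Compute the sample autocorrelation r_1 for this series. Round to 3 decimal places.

Mean ȳ = (-7 − 8 − 6 − 8 − 5 − 6 − 3 − 4)/8 = -5.8750
Σ(y_t−ȳ)(y_{t+1}−ȳ) = (2.3906) + (0.2656) + (0.2656) + (-1.8594) + (-0.1094) + (-0.3594) + (5.3906) = 5.9844
Denominator Σ(y_t−ȳ)² = 22.8750
r_1 = 5.9844 / 22.8750 = 0.262

0.262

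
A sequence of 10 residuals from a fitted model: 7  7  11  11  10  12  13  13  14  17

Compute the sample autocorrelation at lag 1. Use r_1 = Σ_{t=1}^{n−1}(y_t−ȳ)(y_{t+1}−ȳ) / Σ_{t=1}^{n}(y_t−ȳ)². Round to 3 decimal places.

Mean ȳ = (7 + 7 + 11 + 11 + 10 + 12 + 13 + 13 + 14 + 17)/10 = 11.5000
Numerator Σ_{t=1}^{9}(y_t−ȳ)(y_{t+1}−ȳ) = 43.2500
Denominator Σ(y_t−ȳ)² = 84.5000
r_1 = 43.2500 / 84.5000 = 0.512

0.512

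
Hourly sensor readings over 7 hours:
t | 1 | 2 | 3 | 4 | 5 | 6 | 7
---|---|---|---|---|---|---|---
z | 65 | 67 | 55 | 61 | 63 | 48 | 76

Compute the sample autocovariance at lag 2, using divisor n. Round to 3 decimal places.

Mean z̄ = (65 + 67 + 55 + 61 + 63 + 48 + 76)/7 = 62.1429
Σ_{t=1}^{5}(z_t−z̄)(z_{t+2}−z̄) = -4.0408
γ_2 = -4.0408 / 7 = -0.577

-0.577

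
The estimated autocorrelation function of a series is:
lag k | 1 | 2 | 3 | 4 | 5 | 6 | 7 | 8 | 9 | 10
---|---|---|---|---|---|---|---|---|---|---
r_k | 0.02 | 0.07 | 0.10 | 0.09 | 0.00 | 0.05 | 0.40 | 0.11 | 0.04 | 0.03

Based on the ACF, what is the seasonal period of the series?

The largest autocorrelation is r_7 = 0.40; the remaining lags stay at or below 0.11.
The dominant spike at lag 7 indicates a seasonal period of 7.

7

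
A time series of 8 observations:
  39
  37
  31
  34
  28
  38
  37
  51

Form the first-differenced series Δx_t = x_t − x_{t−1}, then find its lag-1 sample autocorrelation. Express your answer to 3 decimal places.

-0.307

First differences Δx: -2, -6, 3, -6, 10, -1, 14
Mean of differences = 1.7143
Numerator Σ(Δx_t−Δx̄)(Δx_{t+1}−Δx̄) = -110.9388
Denominator Σ(Δx_t−Δx̄)² = 361.4286
r_1(Δx) = -110.9388 / 361.4286 = -0.307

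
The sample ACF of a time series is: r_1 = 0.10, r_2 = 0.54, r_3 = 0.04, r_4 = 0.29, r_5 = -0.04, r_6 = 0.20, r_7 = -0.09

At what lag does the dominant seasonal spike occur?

2

The largest autocorrelation is r_2 = 0.54, with weaker echoes at lags 4 (0.29) and 6 (0.20); the remaining lags stay at or below 0.10.
The dominant spike at lag 2 indicates a seasonal period of 2.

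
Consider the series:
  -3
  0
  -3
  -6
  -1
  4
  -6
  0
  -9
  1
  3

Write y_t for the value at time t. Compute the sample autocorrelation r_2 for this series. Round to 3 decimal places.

-0.147

Mean ȳ = (-3 + 0 − 3 − 6 − 1 + 4 − 6 + 0 − 9 + 1 + 3)/11 = -1.8182
Numerator Σ_{t=1}^{9}(y_t−ȳ)(y_{t+2}−ȳ) = -23.7934
Denominator Σ(y_t−ȳ)² = 161.6364
r_2 = -23.7934 / 161.6364 = -0.147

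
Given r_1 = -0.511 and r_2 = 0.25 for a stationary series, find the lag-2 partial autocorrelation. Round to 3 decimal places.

-0.015

φ_{22} = (r_2 − r_1²) / (1 − r_1²)
r_1² = (-0.511)² = 0.261121
Numerator = 0.25 − 0.2611 = -0.0111; denominator = 1 − 0.2611 = 0.7389
φ_{22} = -0.0111 / 0.7389 = -0.015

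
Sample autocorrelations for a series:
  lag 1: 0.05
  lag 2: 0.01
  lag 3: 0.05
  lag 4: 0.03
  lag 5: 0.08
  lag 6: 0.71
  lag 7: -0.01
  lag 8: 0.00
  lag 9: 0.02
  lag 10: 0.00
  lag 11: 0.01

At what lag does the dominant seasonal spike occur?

The largest autocorrelation is r_6 = 0.71; the remaining lags stay at or below 0.08.
The dominant spike at lag 6 indicates a seasonal period of 6.

6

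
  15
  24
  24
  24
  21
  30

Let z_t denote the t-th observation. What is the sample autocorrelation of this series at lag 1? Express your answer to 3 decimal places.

Mean z̄ = (15 + 24 + 24 + 24 + 21 + 30)/6 = 23.0000
Deviations from mean: -8.0000, 1.0000, 1.0000, 1.0000, -2.0000, 7.0000
Numerator Σ_{t=1}^{5}(z_t−z̄)(z_{t+1}−z̄) = -22.0000
Denominator Σ(z_t−z̄)² = 120.0000
r_1 = -22.0000 / 120.0000 = -0.183

-0.183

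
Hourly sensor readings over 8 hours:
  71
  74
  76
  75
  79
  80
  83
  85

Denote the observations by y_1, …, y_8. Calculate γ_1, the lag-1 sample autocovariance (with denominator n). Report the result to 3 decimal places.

Mean ȳ = (71 + 74 + 76 + 75 + 79 + 80 + 83 + 85)/8 = 77.8750
Deviations: -6.8750, -3.8750, -1.8750, -2.8750, 1.1250, 2.1250, 5.1250, 7.1250
Σ_{t=1}^{7}(y_t−ȳ)(y_{t+1}−ȳ) = 85.8594
γ_1 = 85.8594 / 8 = 10.732

10.732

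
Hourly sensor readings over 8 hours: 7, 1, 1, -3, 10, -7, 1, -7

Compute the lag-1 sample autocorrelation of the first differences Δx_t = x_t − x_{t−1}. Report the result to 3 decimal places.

-0.782

First differences Δx: -6, 0, -4, 13, -17, 8, -8
Mean of differences = -2.0000
Numerator Σ(Δx_t−Δx̄)(Δx_{t+1}−Δx̄) = -477.0000
Denominator Σ(Δx_t−Δx̄)² = 610.0000
r_1(Δx) = -477.0000 / 610.0000 = -0.782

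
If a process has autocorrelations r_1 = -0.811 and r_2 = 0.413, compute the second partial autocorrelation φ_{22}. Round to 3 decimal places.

-0.715

φ_{22} = (r_2 − r_1²) / (1 − r_1²)
r_1² = (-0.811)² = 0.657721
Numerator = 0.413 − 0.6577 = -0.2447; denominator = 1 − 0.6577 = 0.3423
φ_{22} = -0.2447 / 0.3423 = -0.715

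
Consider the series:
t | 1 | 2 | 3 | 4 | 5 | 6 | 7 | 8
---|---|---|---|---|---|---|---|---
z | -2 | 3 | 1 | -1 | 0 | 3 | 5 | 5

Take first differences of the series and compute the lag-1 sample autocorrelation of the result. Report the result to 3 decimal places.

-0.050

First differences Δz: 5, -2, -2, 1, 3, 2, 0
Mean of differences = 1.0000
Numerator Σ(Δz_t−Δz̄)(Δz_{t+1}−Δz̄) = -2.0000
Denominator Σ(Δz_t−Δz̄)² = 40.0000
r_1(Δz) = -2.0000 / 40.0000 = -0.050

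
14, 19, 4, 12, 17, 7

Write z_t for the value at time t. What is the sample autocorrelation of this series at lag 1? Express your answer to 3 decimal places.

-0.406

Mean z̄ = (14 + 19 + 4 + 12 + 17 + 7)/6 = 12.1667
Deviations from mean: 1.8333, 6.8333, -8.1667, -0.1667, 4.8333, -5.1667
Σ(z_t−z̄)(z_{t+1}−z̄) = (12.5278) + (-55.8056) + (1.3611) + (-0.8056) + (-24.9722) = -67.6944
Denominator Σ(z_t−z̄)² = 166.8333
r_1 = -67.6944 / 166.8333 = -0.406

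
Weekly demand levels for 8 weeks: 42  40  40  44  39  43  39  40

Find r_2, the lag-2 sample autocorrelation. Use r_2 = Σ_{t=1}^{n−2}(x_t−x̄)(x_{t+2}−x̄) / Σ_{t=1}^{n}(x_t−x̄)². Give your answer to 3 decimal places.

Mean x̄ = (42 + 40 + 40 + 44 + 39 + 43 + 39 + 40)/8 = 40.8750
Deviations from mean: 1.1250, -0.8750, -0.8750, 3.1250, -1.8750, 2.1250, -1.8750, -0.8750
Numerator Σ_{t=1}^{6}(x_t−x̄)(x_{t+2}−x̄) = 6.2188
Denominator Σ(x_t−x̄)² = 24.8750
r_2 = 6.2188 / 24.8750 = 0.250

0.250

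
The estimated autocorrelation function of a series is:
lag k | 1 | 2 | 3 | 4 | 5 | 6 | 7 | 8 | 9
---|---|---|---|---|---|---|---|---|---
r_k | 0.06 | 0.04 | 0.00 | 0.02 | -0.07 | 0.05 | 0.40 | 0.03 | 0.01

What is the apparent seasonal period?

The largest autocorrelation is r_7 = 0.40; the remaining lags stay at or below 0.06.
The dominant spike at lag 7 indicates a seasonal period of 7.

7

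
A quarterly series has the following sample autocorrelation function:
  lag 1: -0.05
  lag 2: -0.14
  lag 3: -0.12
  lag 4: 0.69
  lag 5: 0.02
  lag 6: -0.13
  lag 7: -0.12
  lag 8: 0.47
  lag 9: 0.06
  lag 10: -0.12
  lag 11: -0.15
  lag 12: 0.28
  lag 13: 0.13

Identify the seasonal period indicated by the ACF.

The largest autocorrelation is r_4 = 0.69, with weaker echoes at lags 8 (0.47) and 12 (0.28); the remaining lags stay at or below 0.13.
The dominant spike at lag 4 indicates a seasonal period of 4.

4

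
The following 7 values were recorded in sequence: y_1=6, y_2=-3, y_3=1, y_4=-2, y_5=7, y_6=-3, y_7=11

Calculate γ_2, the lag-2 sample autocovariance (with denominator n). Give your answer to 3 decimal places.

Mean ȳ = (6 − 3 + 1 − 2 + 7 − 3 + 11)/7 = 2.4286
Σ_{t=1}^{5}(y_t−ȳ)(y_{t+2}−ȳ) = 75.6327
γ_2 = 75.6327 / 7 = 10.805

10.805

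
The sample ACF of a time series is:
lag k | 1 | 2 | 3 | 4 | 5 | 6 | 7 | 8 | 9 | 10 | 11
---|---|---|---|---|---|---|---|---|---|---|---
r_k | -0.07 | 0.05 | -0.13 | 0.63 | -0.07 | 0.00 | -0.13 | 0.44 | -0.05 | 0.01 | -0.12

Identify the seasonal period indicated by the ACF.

The largest autocorrelation is r_4 = 0.63, with a weaker echo at lag 8 (0.44); the remaining lags stay at or below 0.05.
The dominant spike at lag 4 indicates a seasonal period of 4.

4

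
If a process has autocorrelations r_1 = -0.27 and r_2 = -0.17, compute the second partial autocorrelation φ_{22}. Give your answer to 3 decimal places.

-0.262

φ_{22} = (r_2 − r_1²) / (1 − r_1²)
r_1² = (-0.27)² = 0.0729
Numerator = -0.17 − 0.0729 = -0.2429; denominator = 1 − 0.0729 = 0.9271
φ_{22} = -0.2429 / 0.9271 = -0.262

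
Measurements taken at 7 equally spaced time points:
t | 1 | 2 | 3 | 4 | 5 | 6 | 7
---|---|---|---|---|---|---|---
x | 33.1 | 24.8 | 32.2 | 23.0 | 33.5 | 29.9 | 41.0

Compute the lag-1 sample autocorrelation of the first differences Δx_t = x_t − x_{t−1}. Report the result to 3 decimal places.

-0.703

First differences Δx: -8.3, 7.4, -9.2, 10.5, -3.6, 11.1
Mean of differences = 1.3167
Numerator Σ(Δx_t−Δx̄)(Δx_{t+1}−Δx̄) = -312.3086
Denominator Σ(Δx_t−Δx̄)² = 444.3083
r_1(Δx) = -312.3086 / 444.3083 = -0.703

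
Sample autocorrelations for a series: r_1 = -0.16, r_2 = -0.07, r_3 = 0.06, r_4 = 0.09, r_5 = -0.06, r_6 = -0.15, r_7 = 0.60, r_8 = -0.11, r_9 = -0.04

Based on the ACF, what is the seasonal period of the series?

7

The largest autocorrelation is r_7 = 0.60; the remaining lags stay at or below 0.09.
The dominant spike at lag 7 indicates a seasonal period of 7.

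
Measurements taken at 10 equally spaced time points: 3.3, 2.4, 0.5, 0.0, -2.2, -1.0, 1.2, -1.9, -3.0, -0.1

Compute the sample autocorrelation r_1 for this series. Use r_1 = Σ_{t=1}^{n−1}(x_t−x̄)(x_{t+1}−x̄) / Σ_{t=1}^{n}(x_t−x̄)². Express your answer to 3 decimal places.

Mean x̄ = (3.3 + 2.4 + 0.5 + 0.0 − 2.2 − 1.0 + 1.2 − 1.9 − 3.0 − 0.1)/10 = -0.0800
Numerator Σ_{t=1}^{9}(x_t−x̄)(x_{t+1}−x̄) = 13.5136
Denominator Σ(x_t−x̄)² = 36.7360
r_1 = 13.5136 / 36.7360 = 0.368

0.368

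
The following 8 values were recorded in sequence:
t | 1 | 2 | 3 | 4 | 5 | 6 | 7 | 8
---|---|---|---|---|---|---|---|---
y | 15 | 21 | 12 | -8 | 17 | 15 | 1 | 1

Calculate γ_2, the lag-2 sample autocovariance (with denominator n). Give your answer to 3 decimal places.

Mean ȳ = (15 + 21 + 12 − 8 + 17 + 15 + 1 + 1)/8 = 9.2500
Deviations: 5.7500, 11.7500, 2.7500, -17.2500, 7.7500, 5.7500, -8.2500, -8.2500
Σ_{t=1}^{6}(y_t−ȳ)(y_{t+2}−ȳ) = -376.1250
γ_2 = -376.1250 / 8 = -47.016

-47.016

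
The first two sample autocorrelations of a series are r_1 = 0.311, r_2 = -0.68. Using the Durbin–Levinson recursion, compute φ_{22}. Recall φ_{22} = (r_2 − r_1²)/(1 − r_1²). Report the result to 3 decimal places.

φ_{22} = (r_2 − r_1²) / (1 − r_1²)
r_1² = (0.311)² = 0.096721
Numerator = -0.68 − 0.0967 = -0.7767; denominator = 1 − 0.0967 = 0.9033
φ_{22} = -0.7767 / 0.9033 = -0.860

-0.860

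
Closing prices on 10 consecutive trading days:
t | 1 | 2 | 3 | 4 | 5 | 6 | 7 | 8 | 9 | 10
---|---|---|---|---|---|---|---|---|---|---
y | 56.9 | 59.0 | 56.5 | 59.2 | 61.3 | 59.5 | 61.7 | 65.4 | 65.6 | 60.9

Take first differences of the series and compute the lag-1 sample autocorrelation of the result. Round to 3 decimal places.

-0.144

First differences Δy: 2.1, -2.5, 2.7, 2.1, -1.8, 2.2, 3.7, 0.2, -4.7
Mean of differences = 0.4444
Numerator Σ(Δy_t−Δȳ)(Δy_{t+1}−Δȳ) = -9.2609
Denominator Σ(Δy_t−Δȳ)² = 64.4822
r_1(Δy) = -9.2609 / 64.4822 = -0.144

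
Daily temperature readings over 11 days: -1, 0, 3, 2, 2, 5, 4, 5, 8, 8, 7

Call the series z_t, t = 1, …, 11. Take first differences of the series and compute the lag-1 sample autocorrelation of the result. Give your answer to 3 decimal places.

-0.314

First differences Δz: 1, 3, -1, 0, 3, -1, 1, 3, 0, -1
Mean of differences = 0.8000
Numerator Σ(Δz_t−Δz̄)(Δz_{t+1}−Δz̄) = -8.0400
Denominator Σ(Δz_t−Δz̄)² = 25.6000
r_1(Δz) = -8.0400 / 25.6000 = -0.314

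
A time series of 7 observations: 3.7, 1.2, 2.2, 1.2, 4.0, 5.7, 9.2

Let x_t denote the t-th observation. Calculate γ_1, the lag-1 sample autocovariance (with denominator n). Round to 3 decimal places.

2.728

Mean x̄ = (3.7 + 1.2 + 2.2 + 1.2 + 4.0 + 5.7 + 9.2)/7 = 3.8857
Deviations: -0.1857, -2.6857, -1.6857, -2.6857, 0.1143, 1.8143, 5.3143
Σ_{t=1}^{6}(x_t−x̄)(x_{t+1}−x̄) = 19.0955
γ_1 = 19.0955 / 7 = 2.728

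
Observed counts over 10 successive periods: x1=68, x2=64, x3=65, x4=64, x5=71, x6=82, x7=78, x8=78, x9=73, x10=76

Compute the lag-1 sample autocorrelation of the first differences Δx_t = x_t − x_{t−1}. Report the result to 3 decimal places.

First differences Δx: -4, 1, -1, 7, 11, -4, 0, -5, 3
Mean of differences = 0.8889
Numerator Σ(Δx_t−Δx̄)(Δx_{t+1}−Δx̄) = -2.7901
Denominator Σ(Δx_t−Δx̄)² = 230.8889
r_1(Δx) = -2.7901 / 230.8889 = -0.012

-0.012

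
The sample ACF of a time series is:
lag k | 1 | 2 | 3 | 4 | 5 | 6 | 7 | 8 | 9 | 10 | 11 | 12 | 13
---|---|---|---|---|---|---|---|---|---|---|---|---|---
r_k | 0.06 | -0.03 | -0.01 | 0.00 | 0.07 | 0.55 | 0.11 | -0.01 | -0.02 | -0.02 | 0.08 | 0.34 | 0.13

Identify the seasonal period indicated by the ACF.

The largest autocorrelation is r_6 = 0.55, with a weaker echo at lag 12 (0.34); the remaining lags stay at or below 0.13.
The dominant spike at lag 6 indicates a seasonal period of 6.

6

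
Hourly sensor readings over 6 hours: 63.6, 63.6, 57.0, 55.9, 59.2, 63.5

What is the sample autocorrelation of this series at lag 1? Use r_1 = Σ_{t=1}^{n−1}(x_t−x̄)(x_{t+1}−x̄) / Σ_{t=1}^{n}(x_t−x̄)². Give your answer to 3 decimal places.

Mean x̄ = (63.6 + 63.6 + 57.0 + 55.9 + 59.2 + 63.5)/6 = 60.4667
Deviations from mean: 3.1333, 3.1333, -3.4667, -4.5667, -1.2667, 3.0333
Numerator Σ_{t=1}^{5}(x_t−x̄)(x_{t+1}−x̄) = 16.7289
Denominator Σ(x_t−x̄)² = 63.3133
r_1 = 16.7289 / 63.3133 = 0.264

0.264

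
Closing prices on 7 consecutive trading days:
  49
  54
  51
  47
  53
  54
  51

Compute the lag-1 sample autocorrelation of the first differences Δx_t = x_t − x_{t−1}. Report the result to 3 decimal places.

First differences Δx: 5, -3, -4, 6, 1, -3
Mean of differences = 0.3333
Numerator Σ(Δx_t−Δx̄)(Δx_{t+1}−Δx̄) = -24.1111
Denominator Σ(Δx_t−Δx̄)² = 95.3333
r_1(Δx) = -24.1111 / 95.3333 = -0.253

-0.253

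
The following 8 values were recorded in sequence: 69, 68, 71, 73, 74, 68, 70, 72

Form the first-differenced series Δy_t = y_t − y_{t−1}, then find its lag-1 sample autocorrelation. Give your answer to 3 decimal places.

-0.174

First differences Δy: -1, 3, 2, 1, -6, 2, 2
Mean of differences = 0.4286
Numerator Σ(Δy_t−Δȳ)(Δy_{t+1}−Δȳ) = -10.0408
Denominator Σ(Δy_t−Δȳ)² = 57.7143
r_1(Δy) = -10.0408 / 57.7143 = -0.174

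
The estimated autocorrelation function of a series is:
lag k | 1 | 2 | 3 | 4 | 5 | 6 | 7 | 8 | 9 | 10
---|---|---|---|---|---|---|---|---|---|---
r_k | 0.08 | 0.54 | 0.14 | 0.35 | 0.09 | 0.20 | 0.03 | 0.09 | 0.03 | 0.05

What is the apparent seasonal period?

The largest autocorrelation is r_2 = 0.54, with weaker echoes at lags 4 (0.35) and 6 (0.20); the remaining lags stay at or below 0.14.
The dominant spike at lag 2 indicates a seasonal period of 2.

2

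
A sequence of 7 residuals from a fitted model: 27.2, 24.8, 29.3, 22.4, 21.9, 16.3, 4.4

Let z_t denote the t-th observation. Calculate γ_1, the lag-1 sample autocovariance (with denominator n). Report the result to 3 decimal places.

Mean z̄ = (27.2 + 24.8 + 29.3 + 22.4 + 21.9 + 16.3 + 4.4)/7 = 20.9000
Deviations: 6.3000, 3.9000, 8.4000, 1.5000, 1.0000, -4.6000, -16.5000
Σ_{t=1}^{6}(z_t−z̄)(z_{t+1}−z̄) = 142.7300
γ_1 = 142.7300 / 7 = 20.390

20.390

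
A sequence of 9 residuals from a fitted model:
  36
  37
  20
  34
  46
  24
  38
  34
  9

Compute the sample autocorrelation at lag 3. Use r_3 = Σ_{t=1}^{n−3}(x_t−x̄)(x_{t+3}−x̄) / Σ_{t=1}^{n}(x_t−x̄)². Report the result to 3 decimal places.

0.400

Mean x̄ = (36 + 37 + 20 + 34 + 46 + 24 + 38 + 34 + 9)/9 = 30.8889
Σ(x_t−x̄)(x_{t+3}−x̄) = (15.9012) + (92.3457) + (75.0123) + (22.1235) + (47.0123) + (150.7901) = 403.1852
Denominator Σ(x_t−x̄)² = 1006.8889
r_3 = 403.1852 / 1006.8889 = 0.400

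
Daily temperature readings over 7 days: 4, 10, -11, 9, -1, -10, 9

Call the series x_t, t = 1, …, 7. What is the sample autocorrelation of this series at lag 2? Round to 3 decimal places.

-0.086

Mean x̄ = (4 + 10 − 11 + 9 − 1 − 10 + 9)/7 = 1.4286
Σ(x_t−x̄)(x_{t+2}−x̄) = (-31.9592) + (64.8980) + (30.1837) + (-86.5306) + (-18.3878) = -41.7959
Denominator Σ(x_t−x̄)² = 485.7143
r_2 = -41.7959 / 485.7143 = -0.086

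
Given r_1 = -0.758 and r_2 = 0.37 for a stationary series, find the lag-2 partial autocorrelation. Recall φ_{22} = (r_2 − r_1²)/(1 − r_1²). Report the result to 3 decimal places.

-0.481

φ_{22} = (r_2 − r_1²) / (1 − r_1²)
r_1² = (-0.758)² = 0.574564
Numerator = 0.37 − 0.5746 = -0.2046; denominator = 1 − 0.5746 = 0.4254
φ_{22} = -0.2046 / 0.4254 = -0.481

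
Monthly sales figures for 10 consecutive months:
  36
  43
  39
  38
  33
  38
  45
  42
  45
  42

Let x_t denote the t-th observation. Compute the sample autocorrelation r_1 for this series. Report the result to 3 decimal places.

0.246

Mean x̄ = (36 + 43 + 39 + 38 + 33 + 38 + 45 + 42 + 45 + 42)/10 = 40.1000
Numerator Σ_{t=1}^{9}(x_t−x̄)(x_{t+1}−x̄) = 34.6900
Denominator Σ(x_t−x̄)² = 140.9000
r_1 = 34.6900 / 140.9000 = 0.246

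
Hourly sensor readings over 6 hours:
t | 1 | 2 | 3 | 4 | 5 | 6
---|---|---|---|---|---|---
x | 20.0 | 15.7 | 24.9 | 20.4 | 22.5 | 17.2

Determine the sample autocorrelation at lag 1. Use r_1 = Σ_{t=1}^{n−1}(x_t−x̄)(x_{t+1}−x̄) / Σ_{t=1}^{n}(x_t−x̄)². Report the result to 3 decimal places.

Mean x̄ = (20.0 + 15.7 + 24.9 + 20.4 + 22.5 + 17.2)/6 = 20.1167
Deviations from mean: -0.1167, -4.4167, 4.7833, 0.2833, 2.3833, -2.9167
Σ(x_t−x̄)(x_{t+1}−x̄) = (0.5153) + (-21.1264) + (1.3553) + (0.6753) + (-6.9514) = -25.5319
Denominator Σ(x_t−x̄)² = 56.6683
r_1 = -25.5319 / 56.6683 = -0.451

-0.451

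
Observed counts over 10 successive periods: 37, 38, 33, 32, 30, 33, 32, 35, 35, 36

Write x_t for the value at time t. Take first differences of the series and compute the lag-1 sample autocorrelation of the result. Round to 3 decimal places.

First differences Δx: 1, -5, -1, -2, 3, -1, 3, 0, 1
Mean of differences = -0.1111
Numerator Σ(Δx_t−Δx̄)(Δx_{t+1}−Δx̄) = -10.3457
Denominator Σ(Δx_t−Δx̄)² = 50.8889
r_1(Δx) = -10.3457 / 50.8889 = -0.203

-0.203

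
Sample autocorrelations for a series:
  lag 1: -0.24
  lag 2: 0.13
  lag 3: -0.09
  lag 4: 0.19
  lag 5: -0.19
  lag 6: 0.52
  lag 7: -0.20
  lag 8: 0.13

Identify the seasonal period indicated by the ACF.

6

The largest autocorrelation is r_6 = 0.52; the remaining lags stay at or below 0.19.
The dominant spike at lag 6 indicates a seasonal period of 6.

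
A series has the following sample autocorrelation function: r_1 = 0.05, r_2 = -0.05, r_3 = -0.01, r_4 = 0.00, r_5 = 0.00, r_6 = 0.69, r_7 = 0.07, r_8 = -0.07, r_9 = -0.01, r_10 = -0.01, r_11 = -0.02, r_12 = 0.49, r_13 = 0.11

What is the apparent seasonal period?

The largest autocorrelation is r_6 = 0.69, with a weaker echo at lag 12 (0.49); the remaining lags stay at or below 0.11.
The dominant spike at lag 6 indicates a seasonal period of 6.

6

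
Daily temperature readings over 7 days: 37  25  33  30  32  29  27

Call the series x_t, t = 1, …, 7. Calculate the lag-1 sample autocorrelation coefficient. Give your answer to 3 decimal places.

-0.509

Mean x̄ = (37 + 25 + 33 + 30 + 32 + 29 + 27)/7 = 30.4286
Deviations from mean: 6.5714, -5.4286, 2.5714, -0.4286, 1.5714, -1.4286, -3.4286
Σ(x_t−x̄)(x_{t+1}−x̄) = (-35.6735) + (-13.9592) + (-1.1020) + (-0.6735) + (-2.2449) + (4.8980) = -48.7551
Denominator Σ(x_t−x̄)² = 95.7143
r_1 = -48.7551 / 95.7143 = -0.509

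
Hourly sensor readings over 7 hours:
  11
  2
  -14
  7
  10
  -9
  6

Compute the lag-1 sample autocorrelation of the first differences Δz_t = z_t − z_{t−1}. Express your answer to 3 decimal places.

First differences Δz: -9, -16, 21, 3, -19, 15
Mean of differences = -0.8333
Numerator Σ(Δz_t−Δz̄)(Δz_{t+1}−Δz̄) = -480.8611
Denominator Σ(Δz_t−Δz̄)² = 1368.8333
r_1(Δz) = -480.8611 / 1368.8333 = -0.351

-0.351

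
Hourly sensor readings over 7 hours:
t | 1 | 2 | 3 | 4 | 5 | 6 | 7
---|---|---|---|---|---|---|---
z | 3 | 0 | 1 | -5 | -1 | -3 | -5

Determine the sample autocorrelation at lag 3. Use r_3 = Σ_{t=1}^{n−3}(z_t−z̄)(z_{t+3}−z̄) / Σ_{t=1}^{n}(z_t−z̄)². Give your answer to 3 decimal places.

Mean z̄ = (3 + 0 + 1 − 5 − 1 − 3 − 5)/7 = -1.4286
Deviations from mean: 4.4286, 1.4286, 2.4286, -3.5714, 0.4286, -1.5714, -3.5714
Σ(z_t−z̄)(z_{t+3}−z̄) = (-15.8163) + (0.6122) + (-3.8163) + (12.7551) = -6.2653
Denominator Σ(z_t−z̄)² = 55.7143
r_3 = -6.2653 / 55.7143 = -0.112

-0.112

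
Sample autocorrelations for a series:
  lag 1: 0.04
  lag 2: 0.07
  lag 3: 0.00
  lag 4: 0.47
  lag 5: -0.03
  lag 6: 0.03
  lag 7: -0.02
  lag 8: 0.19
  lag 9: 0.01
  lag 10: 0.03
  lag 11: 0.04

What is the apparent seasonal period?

The largest autocorrelation is r_4 = 0.47, with a weaker echo at lag 8 (0.19); the remaining lags stay at or below 0.07.
The dominant spike at lag 4 indicates a seasonal period of 4.

4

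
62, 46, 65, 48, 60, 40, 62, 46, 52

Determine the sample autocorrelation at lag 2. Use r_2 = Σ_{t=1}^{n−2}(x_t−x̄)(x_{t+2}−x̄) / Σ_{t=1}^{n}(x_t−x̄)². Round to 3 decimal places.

0.669

Mean x̄ = (62 + 46 + 65 + 48 + 60 + 40 + 62 + 46 + 52)/9 = 53.4444
Numerator Σ_{t=1}^{7}(x_t−x̄)(x_{t+2}−x̄) = 432.1605
Denominator Σ(x_t−x̄)² = 646.2222
r_2 = 432.1605 / 646.2222 = 0.669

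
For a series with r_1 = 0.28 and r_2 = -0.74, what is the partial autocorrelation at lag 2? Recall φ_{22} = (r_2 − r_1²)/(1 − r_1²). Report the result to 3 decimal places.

-0.888

φ_{22} = (r_2 − r_1²) / (1 − r_1²)
r_1² = (0.28)² = 0.0784
Numerator = -0.74 − 0.0784 = -0.8184; denominator = 1 − 0.0784 = 0.9216
φ_{22} = -0.8184 / 0.9216 = -0.888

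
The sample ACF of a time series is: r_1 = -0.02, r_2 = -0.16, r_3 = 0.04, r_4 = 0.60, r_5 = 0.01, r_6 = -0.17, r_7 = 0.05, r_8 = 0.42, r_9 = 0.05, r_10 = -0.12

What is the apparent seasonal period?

4

The largest autocorrelation is r_4 = 0.60, with a weaker echo at lag 8 (0.42); the remaining lags stay at or below 0.05.
The dominant spike at lag 4 indicates a seasonal period of 4.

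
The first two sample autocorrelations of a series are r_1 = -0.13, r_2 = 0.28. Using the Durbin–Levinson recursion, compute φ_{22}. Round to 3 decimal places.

φ_{22} = (r_2 − r_1²) / (1 − r_1²)
r_1² = (-0.13)² = 0.0169
Numerator = 0.28 − 0.0169 = 0.2631; denominator = 1 − 0.0169 = 0.9831
φ_{22} = 0.2631 / 0.9831 = 0.268

0.268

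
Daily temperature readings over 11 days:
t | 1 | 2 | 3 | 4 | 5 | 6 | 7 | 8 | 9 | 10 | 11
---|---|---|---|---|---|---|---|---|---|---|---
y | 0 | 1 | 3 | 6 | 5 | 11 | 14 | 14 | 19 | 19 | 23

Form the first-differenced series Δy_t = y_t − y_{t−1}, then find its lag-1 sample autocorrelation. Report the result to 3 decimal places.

-0.617

First differences Δy: 1, 2, 3, -1, 6, 3, 0, 5, 0, 4
Mean of differences = 2.3000
Numerator Σ(Δy_t−Δȳ)(Δy_{t+1}−Δȳ) = -29.6900
Denominator Σ(Δy_t−Δȳ)² = 48.1000
r_1(Δy) = -29.6900 / 48.1000 = -0.617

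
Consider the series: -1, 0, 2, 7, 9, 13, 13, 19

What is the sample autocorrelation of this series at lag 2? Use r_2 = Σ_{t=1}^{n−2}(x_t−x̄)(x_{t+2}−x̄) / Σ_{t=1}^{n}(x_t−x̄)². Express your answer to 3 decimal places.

Mean x̄ = (-1 + 0 + 2 + 7 + 9 + 13 + 13 + 19)/8 = 7.7500
Deviations from mean: -8.7500, -7.7500, -5.7500, -0.7500, 1.2500, 5.2500, 5.2500, 11.2500
Σ(x_t−x̄)(x_{t+2}−x̄) = (50.3125) + (5.8125) + (-7.1875) + (-3.9375) + (6.5625) + (59.0625) = 110.6250
Denominator Σ(x_t−x̄)² = 353.5000
r_2 = 110.6250 / 353.5000 = 0.313

0.313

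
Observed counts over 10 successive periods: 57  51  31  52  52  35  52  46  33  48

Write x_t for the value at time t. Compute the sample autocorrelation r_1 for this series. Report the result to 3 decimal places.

-0.307

Mean x̄ = (57 + 51 + 31 + 52 + 52 + 35 + 52 + 46 + 33 + 48)/10 = 45.7000
Numerator Σ_{t=1}^{9}(x_t−x̄)(x_{t+1}−x̄) = -236.8900
Denominator Σ(x_t−x̄)² = 772.1000
r_1 = -236.8900 / 772.1000 = -0.307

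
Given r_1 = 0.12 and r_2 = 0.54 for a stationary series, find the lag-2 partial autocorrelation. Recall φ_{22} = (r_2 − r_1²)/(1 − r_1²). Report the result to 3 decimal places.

φ_{22} = (r_2 − r_1²) / (1 − r_1²)
r_1² = (0.12)² = 0.0144
Numerator = 0.54 − 0.0144 = 0.5256; denominator = 1 − 0.0144 = 0.9856
φ_{22} = 0.5256 / 0.9856 = 0.533

0.533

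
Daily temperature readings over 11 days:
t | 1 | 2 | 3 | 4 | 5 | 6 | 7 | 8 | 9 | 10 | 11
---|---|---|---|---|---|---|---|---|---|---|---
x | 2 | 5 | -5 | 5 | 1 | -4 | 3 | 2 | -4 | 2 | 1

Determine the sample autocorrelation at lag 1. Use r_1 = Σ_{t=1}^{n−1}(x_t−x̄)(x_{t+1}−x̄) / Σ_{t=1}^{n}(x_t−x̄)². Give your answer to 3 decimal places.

-0.509

Mean x̄ = (2 + 5 − 5 + 5 + 1 − 4 + 3 + 2 − 4 + 2 + 1)/11 = 0.7273
Numerator Σ_{t=1}^{10}(x_t−x̄)(x_{t+1}−x̄) = -63.1653
Denominator Σ(x_t−x̄)² = 124.1818
r_1 = -63.1653 / 124.1818 = -0.509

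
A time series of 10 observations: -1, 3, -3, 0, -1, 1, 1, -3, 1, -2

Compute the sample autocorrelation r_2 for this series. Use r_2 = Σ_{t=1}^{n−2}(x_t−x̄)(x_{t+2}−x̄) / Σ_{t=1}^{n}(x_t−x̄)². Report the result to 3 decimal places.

Mean x̄ = (-1 + 3 − 3 + 0 − 1 + 1 + 1 − 3 + 1 − 2)/10 = -0.4000
Numerator Σ_{t=1}^{8}(x_t−x̄)(x_{t+2}−x̄) = 6.6800
Denominator Σ(x_t−x̄)² = 34.4000
r_2 = 6.6800 / 34.4000 = 0.194

0.194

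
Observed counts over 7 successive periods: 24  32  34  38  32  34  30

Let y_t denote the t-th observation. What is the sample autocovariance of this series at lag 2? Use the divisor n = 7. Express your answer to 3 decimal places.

-0.571

Mean ȳ = (24 + 32 + 34 + 38 + 32 + 34 + 30)/7 = 32.0000
Deviations: -8.0000, 0.0000, 2.0000, 6.0000, 0.0000, 2.0000, -2.0000
Σ_{t=1}^{5}(y_t−ȳ)(y_{t+2}−ȳ) = -4.0000
γ_2 = -4.0000 / 7 = -0.571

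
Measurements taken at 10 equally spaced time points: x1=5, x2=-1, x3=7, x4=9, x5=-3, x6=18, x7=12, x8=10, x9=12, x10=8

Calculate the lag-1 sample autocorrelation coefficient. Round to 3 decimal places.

Mean x̄ = (5 − 1 + 7 + 9 − 3 + 18 + 12 + 10 + 12 + 8)/10 = 7.7000
Numerator Σ_{t=1}^{9}(x_t−x̄)(x_{t+1}−x̄) = -30.0900
Denominator Σ(x_t−x̄)² = 348.1000
r_1 = -30.0900 / 348.1000 = -0.086

-0.086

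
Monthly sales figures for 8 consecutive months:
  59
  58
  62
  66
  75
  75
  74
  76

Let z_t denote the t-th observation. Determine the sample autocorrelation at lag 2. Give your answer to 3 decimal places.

Mean z̄ = (59 + 58 + 62 + 66 + 75 + 75 + 74 + 76)/8 = 68.1250
Deviations from mean: -9.1250, -10.1250, -6.1250, -2.1250, 6.8750, 6.8750, 5.8750, 7.8750
Σ(z_t−z̄)(z_{t+2}−z̄) = (55.8906) + (21.5156) + (-42.1094) + (-14.6094) + (40.3906) + (54.1406) = 115.2188
Denominator Σ(z_t−z̄)² = 418.8750
r_2 = 115.2188 / 418.8750 = 0.275

0.275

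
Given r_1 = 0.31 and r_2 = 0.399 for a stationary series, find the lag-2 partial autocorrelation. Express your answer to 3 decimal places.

0.335

φ_{22} = (r_2 − r_1²) / (1 − r_1²)
r_1² = (0.31)² = 0.0961
Numerator = 0.399 − 0.0961 = 0.3029; denominator = 1 − 0.0961 = 0.9039
φ_{22} = 0.3029 / 0.9039 = 0.335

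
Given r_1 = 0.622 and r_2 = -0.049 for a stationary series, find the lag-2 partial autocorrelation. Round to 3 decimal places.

-0.711

φ_{22} = (r_2 − r_1²) / (1 − r_1²)
r_1² = (0.622)² = 0.386884
Numerator = -0.049 − 0.3869 = -0.4359; denominator = 1 − 0.3869 = 0.6131
φ_{22} = -0.4359 / 0.6131 = -0.711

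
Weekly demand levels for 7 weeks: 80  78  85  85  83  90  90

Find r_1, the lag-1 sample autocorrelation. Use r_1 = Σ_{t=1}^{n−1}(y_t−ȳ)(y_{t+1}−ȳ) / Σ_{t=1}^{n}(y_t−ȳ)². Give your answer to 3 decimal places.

Mean ȳ = (80 + 78 + 85 + 85 + 83 + 90 + 90)/7 = 84.4286
Deviations from mean: -4.4286, -6.4286, 0.5714, 0.5714, -1.4286, 5.5714, 5.5714
Σ(y_t−ȳ)(y_{t+1}−ȳ) = (28.4694) + (-3.6735) + (0.3265) + (-0.8163) + (-7.9592) + (31.0408) = 47.3878
Denominator Σ(y_t−ȳ)² = 125.7143
r_1 = 47.3878 / 125.7143 = 0.377

0.377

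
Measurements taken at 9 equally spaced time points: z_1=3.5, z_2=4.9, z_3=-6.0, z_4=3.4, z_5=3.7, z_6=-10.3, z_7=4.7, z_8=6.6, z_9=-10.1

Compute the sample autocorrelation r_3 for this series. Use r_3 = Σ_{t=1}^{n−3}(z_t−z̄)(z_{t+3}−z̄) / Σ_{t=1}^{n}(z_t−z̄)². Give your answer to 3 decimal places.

Mean z̄ = (3.5 + 4.9 − 6.0 + 3.4 + 3.7 − 10.3 + 4.7 + 6.6 − 10.1)/9 = 0.0444
Numerator Σ_{t=1}^{6}(z_t−z̄)(z_{t+3}−z̄) = 236.3963
Denominator Σ(z_t−z̄)² = 371.2422
r_3 = 236.3963 / 371.2422 = 0.637

0.637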